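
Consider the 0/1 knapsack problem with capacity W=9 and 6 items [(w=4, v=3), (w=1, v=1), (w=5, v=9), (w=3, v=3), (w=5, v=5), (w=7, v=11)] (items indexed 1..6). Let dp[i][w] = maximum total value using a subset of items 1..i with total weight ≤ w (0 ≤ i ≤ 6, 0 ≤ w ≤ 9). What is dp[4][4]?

4

i\w   0   1   2   3   4   5   6   7   8   9
  0   0   0   0   0   0   0   0   0   0   0
  1   0   0   0   0   3   3   3   3   3   3
  2   0   1   1   1   3   4   4   4   4   4
  3   0   1   1   1   3   9  10  10  10  12
  4   0   1   1   3   4   9  10  10  12  13
  5   0   1   1   3   4   9  10  10  12  13
  6   0   1   1   3   4   9  10  11  12  13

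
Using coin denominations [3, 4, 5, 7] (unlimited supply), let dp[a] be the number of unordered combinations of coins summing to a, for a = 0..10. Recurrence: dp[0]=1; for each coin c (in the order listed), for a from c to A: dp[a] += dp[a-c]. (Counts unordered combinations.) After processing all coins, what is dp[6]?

1

after  coin     0     1     2     3     4     5     6     7     8     9    10
          3     1     0     0     1     0     0     1     0     0     1     0
          4     1     0     0     1     1     0     1     1     1     1     1
          5     1     0     0     1     1     1     1     1     2     2     2
          7     1     0     0     1     1     1     1     2     2     2     3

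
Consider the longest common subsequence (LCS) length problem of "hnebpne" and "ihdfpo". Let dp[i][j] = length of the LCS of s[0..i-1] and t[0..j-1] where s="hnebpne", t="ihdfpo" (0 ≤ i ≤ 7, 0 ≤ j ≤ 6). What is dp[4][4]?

1

   ''  i  h  d  f  p  o
''  0  0  0  0  0  0  0
 h  0  0  1  1  1  1  1
 n  0  0  1  1  1  1  1
 e  0  0  1  1  1  1  1
 b  0  0  1  1  1  1  1
 p  0  0  1  1  1  2  2
 n  0  0  1  1  1  2  2
 e  0  0  1  1  1  2  2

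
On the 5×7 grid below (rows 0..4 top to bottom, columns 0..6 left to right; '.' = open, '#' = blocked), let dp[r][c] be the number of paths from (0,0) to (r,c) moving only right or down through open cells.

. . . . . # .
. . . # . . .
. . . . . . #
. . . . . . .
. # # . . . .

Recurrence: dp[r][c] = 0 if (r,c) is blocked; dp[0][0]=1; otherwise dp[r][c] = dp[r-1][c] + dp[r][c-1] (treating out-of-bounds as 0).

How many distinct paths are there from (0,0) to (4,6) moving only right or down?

101

r\c   0   1   2   3   4   5   6
  0   1   1   1   1   1   0   0
  1   1   2   3   0   1   1   1
  2   1   3   6   6   7   8   0
  3   1   4  10  16  23  31  31
  4   1   0   0  16  39  70 101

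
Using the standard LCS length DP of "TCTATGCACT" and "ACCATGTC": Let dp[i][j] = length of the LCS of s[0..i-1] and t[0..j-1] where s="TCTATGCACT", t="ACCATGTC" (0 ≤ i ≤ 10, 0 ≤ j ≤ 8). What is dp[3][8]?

2

   ''  A  C  C  A  T  G  T  C
''  0  0  0  0  0  0  0  0  0
 T  0  0  0  0  0  1  1  1  1
 C  0  0  1  1  1  1  1  1  2
 T  0  0  1  1  1  2  2  2  2
 A  0  1  1  1  2  2  2  2  2
 T  0  1  1  1  2  3  3  3  3
 G  0  1  1  1  2  3  4  4  4
 C  0  1  2  2  2  3  4  4  5
 A  0  1  2  2  3  3  4  4  5
 C  0  1  2  3  3  3  4  4  5
 T  0  1  2  3  3  4  4  5  5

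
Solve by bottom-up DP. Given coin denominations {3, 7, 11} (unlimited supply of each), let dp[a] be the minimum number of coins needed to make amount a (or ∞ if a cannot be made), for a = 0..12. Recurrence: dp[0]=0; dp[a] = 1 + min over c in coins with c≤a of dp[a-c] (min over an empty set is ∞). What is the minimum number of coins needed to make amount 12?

 a  0  1  2  3  4  5  6  7  8  9 10 11 12
dp  0  -  -  1  -  -  2  1  -  3  2  1  4
(- denotes ∞ / unreachable)

4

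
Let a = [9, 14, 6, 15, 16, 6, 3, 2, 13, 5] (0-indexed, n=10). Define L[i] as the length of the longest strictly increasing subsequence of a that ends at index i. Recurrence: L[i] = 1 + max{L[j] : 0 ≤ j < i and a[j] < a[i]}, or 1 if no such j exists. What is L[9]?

   i    0    1    2    3    4    5    6    7    8    9
a[i]    9   14    6   15   16    6    3    2   13    5
L[i]    1    2    1    3    4    1    1    1    2    2

2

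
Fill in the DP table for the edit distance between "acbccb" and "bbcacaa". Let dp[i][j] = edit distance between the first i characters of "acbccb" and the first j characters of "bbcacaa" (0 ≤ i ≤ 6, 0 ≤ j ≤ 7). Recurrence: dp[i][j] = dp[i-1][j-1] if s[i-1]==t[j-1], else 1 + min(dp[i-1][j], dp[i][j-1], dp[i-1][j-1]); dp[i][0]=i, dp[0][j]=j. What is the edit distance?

   ''  b  b  c  a  c  a  a
''  0  1  2  3  4  5  6  7
 a  1  1  2  3  3  4  5  6
 c  2  2  2  2  3  3  4  5
 b  3  2  2  3  3  4  4  5
 c  4  3  3  2  3  3  4  5
 c  5  4  4  3  3  3  4  5
 b  6  5  4  4  4  4  4  5

5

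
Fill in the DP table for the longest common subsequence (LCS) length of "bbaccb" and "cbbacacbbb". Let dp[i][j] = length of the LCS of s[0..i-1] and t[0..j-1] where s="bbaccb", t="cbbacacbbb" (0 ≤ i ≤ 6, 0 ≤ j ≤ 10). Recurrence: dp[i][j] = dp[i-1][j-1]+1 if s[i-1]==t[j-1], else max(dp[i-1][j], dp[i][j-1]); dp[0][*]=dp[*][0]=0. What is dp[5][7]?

   ''  c  b  b  a  c  a  c  b  b  b
''  0  0  0  0  0  0  0  0  0  0  0
 b  0  0  1  1  1  1  1  1  1  1  1
 b  0  0  1  2  2  2  2  2  2  2  2
 a  0  0  1  2  3  3  3  3  3  3  3
 c  0  1  1  2  3  4  4  4  4  4  4
 c  0  1  1  2  3  4  4  5  5  5  5
 b  0  1  2  2  3  4  4  5  6  6  6

5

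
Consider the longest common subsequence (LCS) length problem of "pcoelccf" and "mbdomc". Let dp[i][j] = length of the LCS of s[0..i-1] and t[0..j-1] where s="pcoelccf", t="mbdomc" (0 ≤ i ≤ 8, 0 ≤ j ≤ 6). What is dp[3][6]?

   ''  m  b  d  o  m  c
''  0  0  0  0  0  0  0
 p  0  0  0  0  0  0  0
 c  0  0  0  0  0  0  1
 o  0  0  0  0  1  1  1
 e  0  0  0  0  1  1  1
 l  0  0  0  0  1  1  1
 c  0  0  0  0  1  1  2
 c  0  0  0  0  1  1  2
 f  0  0  0  0  1  1  2

1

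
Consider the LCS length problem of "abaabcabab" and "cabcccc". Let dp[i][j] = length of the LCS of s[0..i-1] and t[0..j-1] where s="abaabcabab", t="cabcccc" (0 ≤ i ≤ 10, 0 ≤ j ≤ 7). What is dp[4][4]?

   ''  c  a  b  c  c  c  c
''  0  0  0  0  0  0  0  0
 a  0  0  1  1  1  1  1  1
 b  0  0  1  2  2  2  2  2
 a  0  0  1  2  2  2  2  2
 a  0  0  1  2  2  2  2  2
 b  0  0  1  2  2  2  2  2
 c  0  1  1  2  3  3  3  3
 a  0  1  2  2  3  3  3  3
 b  0  1  2  3  3  3  3  3
 a  0  1  2  3  3  3  3  3
 b  0  1  2  3  3  3  3  3

2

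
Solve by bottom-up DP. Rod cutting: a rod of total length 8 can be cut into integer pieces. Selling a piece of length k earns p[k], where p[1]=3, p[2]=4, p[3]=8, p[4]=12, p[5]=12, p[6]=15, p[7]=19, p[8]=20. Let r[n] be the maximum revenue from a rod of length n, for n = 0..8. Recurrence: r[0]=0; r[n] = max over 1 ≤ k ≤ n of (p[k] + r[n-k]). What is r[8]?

24

   n    0    1    2    3    4    5    6    7    8
r[n]    0    3    6    9   12   15   18   21   24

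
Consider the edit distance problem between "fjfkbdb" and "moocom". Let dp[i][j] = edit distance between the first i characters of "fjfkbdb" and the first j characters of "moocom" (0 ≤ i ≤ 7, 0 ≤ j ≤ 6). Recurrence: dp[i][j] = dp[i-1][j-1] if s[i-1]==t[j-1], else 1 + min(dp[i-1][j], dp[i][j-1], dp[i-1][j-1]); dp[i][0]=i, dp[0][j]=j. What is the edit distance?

7

   ''  m  o  o  c  o  m
''  0  1  2  3  4  5  6
 f  1  1  2  3  4  5  6
 j  2  2  2  3  4  5  6
 f  3  3  3  3  4  5  6
 k  4  4  4  4  4  5  6
 b  5  5  5  5  5  5  6
 d  6  6  6  6  6  6  6
 b  7  7  7  7  7  7  7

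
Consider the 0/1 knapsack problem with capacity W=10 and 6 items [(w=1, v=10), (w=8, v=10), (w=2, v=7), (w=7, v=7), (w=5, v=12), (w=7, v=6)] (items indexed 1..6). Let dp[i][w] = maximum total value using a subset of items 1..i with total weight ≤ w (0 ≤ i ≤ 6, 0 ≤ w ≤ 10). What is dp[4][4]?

17

i\w   0   1   2   3   4   5   6   7   8   9  10
  0   0   0   0   0   0   0   0   0   0   0   0
  1   0  10  10  10  10  10  10  10  10  10  10
  2   0  10  10  10  10  10  10  10  10  20  20
  3   0  10  10  17  17  17  17  17  17  20  20
  4   0  10  10  17  17  17  17  17  17  20  24
  5   0  10  10  17  17  17  22  22  29  29  29
  6   0  10  10  17  17  17  22  22  29  29  29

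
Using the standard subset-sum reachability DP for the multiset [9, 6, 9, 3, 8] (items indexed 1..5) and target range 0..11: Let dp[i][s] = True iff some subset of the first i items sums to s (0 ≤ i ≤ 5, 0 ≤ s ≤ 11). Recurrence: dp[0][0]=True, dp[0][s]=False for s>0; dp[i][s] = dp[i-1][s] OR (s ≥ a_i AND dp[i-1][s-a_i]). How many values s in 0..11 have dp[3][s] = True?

3

i\s   0   1   2   3   4   5   6   7   8   9  10  11
  0   T   F   F   F   F   F   F   F   F   F   F   F
  1   T   F   F   F   F   F   F   F   F   T   F   F
  2   T   F   F   F   F   F   T   F   F   T   F   F
  3   T   F   F   F   F   F   T   F   F   T   F   F
  4   T   F   F   T   F   F   T   F   F   T   F   F
  5   T   F   F   T   F   F   T   F   T   T   F   T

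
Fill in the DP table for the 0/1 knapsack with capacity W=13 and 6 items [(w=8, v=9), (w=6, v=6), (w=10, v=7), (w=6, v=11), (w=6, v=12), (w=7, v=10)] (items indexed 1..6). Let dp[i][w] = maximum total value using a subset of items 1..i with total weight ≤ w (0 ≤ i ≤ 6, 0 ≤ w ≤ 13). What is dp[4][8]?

i\w   0   1   2   3   4   5   6   7   8   9  10  11  12  13
  0   0   0   0   0   0   0   0   0   0   0   0   0   0   0
  1   0   0   0   0   0   0   0   0   9   9   9   9   9   9
  2   0   0   0   0   0   0   6   6   9   9   9   9   9   9
  3   0   0   0   0   0   0   6   6   9   9   9   9   9   9
  4   0   0   0   0   0   0  11  11  11  11  11  11  17  17
  5   0   0   0   0   0   0  12  12  12  12  12  12  23  23
  6   0   0   0   0   0   0  12  12  12  12  12  12  23  23

11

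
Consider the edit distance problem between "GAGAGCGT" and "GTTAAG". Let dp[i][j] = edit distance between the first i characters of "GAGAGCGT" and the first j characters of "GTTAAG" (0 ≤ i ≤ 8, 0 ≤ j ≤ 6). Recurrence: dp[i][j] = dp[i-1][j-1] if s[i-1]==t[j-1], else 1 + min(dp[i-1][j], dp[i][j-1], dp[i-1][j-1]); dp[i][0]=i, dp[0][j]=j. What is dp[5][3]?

4

   ''  G  T  T  A  A  G
''  0  1  2  3  4  5  6
 G  1  0  1  2  3  4  5
 A  2  1  1  2  2  3  4
 G  3  2  2  2  3  3  3
 A  4  3  3  3  2  3  4
 G  5  4  4  4  3  3  3
 C  6  5  5  5  4  4  4
 G  7  6  6  6  5  5  4
 T  8  7  6  6  6  6  5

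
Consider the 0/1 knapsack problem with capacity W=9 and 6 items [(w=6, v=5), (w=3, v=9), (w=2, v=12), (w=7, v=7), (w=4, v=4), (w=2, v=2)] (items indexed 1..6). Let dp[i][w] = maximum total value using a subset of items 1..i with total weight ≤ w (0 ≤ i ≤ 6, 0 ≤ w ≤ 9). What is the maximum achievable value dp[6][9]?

25

i\w   0   1   2   3   4   5   6   7   8   9
  0   0   0   0   0   0   0   0   0   0   0
  1   0   0   0   0   0   0   5   5   5   5
  2   0   0   0   9   9   9   9   9   9  14
  3   0   0  12  12  12  21  21  21  21  21
  4   0   0  12  12  12  21  21  21  21  21
  5   0   0  12  12  12  21  21  21  21  25
  6   0   0  12  12  14  21  21  23  23  25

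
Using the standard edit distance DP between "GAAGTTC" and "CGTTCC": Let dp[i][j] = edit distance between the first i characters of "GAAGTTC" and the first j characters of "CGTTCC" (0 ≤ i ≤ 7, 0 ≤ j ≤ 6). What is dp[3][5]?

4

   ''  C  G  T  T  C  C
''  0  1  2  3  4  5  6
 G  1  1  1  2  3  4  5
 A  2  2  2  2  3  4  5
 A  3  3  3  3  3  4  5
 G  4  4  3  4  4  4  5
 T  5  5  4  3  4  5  5
 T  6  6  5  4  3  4  5
 C  7  6  6  5  4  3  4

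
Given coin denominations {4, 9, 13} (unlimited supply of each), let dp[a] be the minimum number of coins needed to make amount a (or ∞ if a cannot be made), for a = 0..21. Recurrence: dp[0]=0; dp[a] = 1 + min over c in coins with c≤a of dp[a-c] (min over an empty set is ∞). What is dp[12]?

 a  0  1  2  3  4  5  6  7  8  9 10 11 12 13 14 15 16 17 18 19 20 21
dp  0  -  -  -  1  -  -  -  2  1  -  -  3  1  -  -  4  2  2  -  5  3
(- denotes ∞ / unreachable)

3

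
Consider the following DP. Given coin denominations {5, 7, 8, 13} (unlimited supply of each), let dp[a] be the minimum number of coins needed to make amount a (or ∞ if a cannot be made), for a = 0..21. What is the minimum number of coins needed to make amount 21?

 a  0  1  2  3  4  5  6  7  8  9 10 11 12 13 14 15 16 17 18 19 20 21
dp  0  -  -  -  -  1  -  1  1  -  2  -  2  1  2  2  2  3  2  3  2  2
(- denotes ∞ / unreachable)

2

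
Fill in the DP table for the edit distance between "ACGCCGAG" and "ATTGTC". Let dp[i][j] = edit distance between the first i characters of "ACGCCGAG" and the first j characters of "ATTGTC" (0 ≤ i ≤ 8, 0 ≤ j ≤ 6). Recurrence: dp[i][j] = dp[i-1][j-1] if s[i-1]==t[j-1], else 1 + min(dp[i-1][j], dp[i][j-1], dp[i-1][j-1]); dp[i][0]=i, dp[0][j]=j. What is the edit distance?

   ''  A  T  T  G  T  C
''  0  1  2  3  4  5  6
 A  1  0  1  2  3  4  5
 C  2  1  1  2  3  4  4
 G  3  2  2  2  2  3  4
 C  4  3  3  3  3  3  3
 C  5  4  4  4  4  4  3
 G  6  5  5  5  4  5  4
 A  7  6  6  6  5  5  5
 G  8  7  7  7  6  6  6

6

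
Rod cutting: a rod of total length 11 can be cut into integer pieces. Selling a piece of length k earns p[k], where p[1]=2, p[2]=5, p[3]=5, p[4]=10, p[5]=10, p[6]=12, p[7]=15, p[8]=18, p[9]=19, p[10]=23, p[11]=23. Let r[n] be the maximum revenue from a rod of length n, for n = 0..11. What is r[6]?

   n    0    1    2    3    4    5    6    7    8    9   10   11
r[n]    0    2    5    7   10   12   15   17   20   22   25   27

15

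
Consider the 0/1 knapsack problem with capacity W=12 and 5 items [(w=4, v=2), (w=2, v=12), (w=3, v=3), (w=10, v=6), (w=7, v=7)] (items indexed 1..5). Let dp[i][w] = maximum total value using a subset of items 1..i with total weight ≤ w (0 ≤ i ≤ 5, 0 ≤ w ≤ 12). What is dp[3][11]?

17

i\w   0   1   2   3   4   5   6   7   8   9  10  11  12
  0   0   0   0   0   0   0   0   0   0   0   0   0   0
  1   0   0   0   0   2   2   2   2   2   2   2   2   2
  2   0   0  12  12  12  12  14  14  14  14  14  14  14
  3   0   0  12  12  12  15  15  15  15  17  17  17  17
  4   0   0  12  12  12  15  15  15  15  17  17  17  18
  5   0   0  12  12  12  15  15  15  15  19  19  19  22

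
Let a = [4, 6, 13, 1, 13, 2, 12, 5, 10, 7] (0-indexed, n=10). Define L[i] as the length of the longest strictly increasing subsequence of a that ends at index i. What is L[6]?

3

   i    0    1    2    3    4    5    6    7    8    9
a[i]    4    6   13    1   13    2   12    5   10    7
L[i]    1    2    3    1    3    2    3    3    4    4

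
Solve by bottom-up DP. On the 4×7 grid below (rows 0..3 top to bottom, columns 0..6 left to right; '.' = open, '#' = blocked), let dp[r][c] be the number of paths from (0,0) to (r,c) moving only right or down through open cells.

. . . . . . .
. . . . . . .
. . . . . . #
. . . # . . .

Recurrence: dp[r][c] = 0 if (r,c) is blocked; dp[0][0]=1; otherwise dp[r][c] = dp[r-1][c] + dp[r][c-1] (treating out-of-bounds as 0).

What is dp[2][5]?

21

r\c   0   1   2   3   4   5   6
  0   1   1   1   1   1   1   1
  1   1   2   3   4   5   6   7
  2   1   3   6  10  15  21   0
  3   1   4  10   0  15  36  36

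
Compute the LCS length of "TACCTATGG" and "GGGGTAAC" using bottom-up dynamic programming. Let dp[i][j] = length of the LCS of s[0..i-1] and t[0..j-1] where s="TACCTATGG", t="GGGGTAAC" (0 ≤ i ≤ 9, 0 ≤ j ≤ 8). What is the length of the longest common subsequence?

   ''  G  G  G  G  T  A  A  C
''  0  0  0  0  0  0  0  0  0
 T  0  0  0  0  0  1  1  1  1
 A  0  0  0  0  0  1  2  2  2
 C  0  0  0  0  0  1  2  2  3
 C  0  0  0  0  0  1  2  2  3
 T  0  0  0  0  0  1  2  2  3
 A  0  0  0  0  0  1  2  3  3
 T  0  0  0  0  0  1  2  3  3
 G  0  1  1  1  1  1  2  3  3
 G  0  1  2  2  2  2  2  3  3

3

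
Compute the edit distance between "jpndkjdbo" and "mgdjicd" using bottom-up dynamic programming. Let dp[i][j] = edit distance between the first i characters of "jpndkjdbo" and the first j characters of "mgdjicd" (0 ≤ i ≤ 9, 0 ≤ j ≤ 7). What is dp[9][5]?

   ''  m  g  d  j  i  c  d
''  0  1  2  3  4  5  6  7
 j  1  1  2  3  3  4  5  6
 p  2  2  2  3  4  4  5  6
 n  3  3  3  3  4  5  5  6
 d  4  4  4  3  4  5  6  5
 k  5  5  5  4  4  5  6  6
 j  6  6  6  5  4  5  6  7
 d  7  7  7  6  5  5  6  6
 b  8  8  8  7  6  6  6  7
 o  9  9  9  8  7  7  7  7

7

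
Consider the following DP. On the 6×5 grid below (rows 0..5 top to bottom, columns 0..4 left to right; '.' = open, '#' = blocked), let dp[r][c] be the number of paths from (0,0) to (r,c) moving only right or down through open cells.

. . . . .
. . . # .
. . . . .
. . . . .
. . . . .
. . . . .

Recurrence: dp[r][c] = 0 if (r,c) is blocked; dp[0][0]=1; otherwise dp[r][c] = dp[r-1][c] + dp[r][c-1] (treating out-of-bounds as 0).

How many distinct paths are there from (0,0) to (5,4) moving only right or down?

r\c   0   1   2   3   4
  0   1   1   1   1   1
  1   1   2   3   0   1
  2   1   3   6   6   7
  3   1   4  10  16  23
  4   1   5  15  31  54
  5   1   6  21  52 106

106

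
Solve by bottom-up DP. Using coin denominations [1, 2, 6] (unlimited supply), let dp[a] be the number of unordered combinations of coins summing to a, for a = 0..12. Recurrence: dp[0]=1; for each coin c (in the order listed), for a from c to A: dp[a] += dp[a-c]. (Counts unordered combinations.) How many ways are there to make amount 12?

after  coin     0     1     2     3     4     5     6     7     8     9    10    11    12
          1     1     1     1     1     1     1     1     1     1     1     1     1     1
          2     1     1     2     2     3     3     4     4     5     5     6     6     7
          6     1     1     2     2     3     3     5     5     7     7     9     9    12

12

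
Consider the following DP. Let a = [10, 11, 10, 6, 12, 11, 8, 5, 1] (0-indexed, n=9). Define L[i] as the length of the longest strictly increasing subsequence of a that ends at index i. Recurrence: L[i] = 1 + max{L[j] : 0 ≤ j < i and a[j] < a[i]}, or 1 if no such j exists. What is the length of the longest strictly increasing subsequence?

   i    0    1    2    3    4    5    6    7    8
a[i]   10   11   10    6   12   11    8    5    1
L[i]    1    2    1    1    3    2    2    1    1

3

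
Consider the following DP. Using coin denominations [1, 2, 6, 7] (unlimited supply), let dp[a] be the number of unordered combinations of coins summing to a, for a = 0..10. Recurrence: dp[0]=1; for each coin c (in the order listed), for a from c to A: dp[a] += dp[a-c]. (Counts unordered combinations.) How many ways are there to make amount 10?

after  coin     0     1     2     3     4     5     6     7     8     9    10
          1     1     1     1     1     1     1     1     1     1     1     1
          2     1     1     2     2     3     3     4     4     5     5     6
          6     1     1     2     2     3     3     5     5     7     7     9
          7     1     1     2     2     3     3     5     6     8     9    11

11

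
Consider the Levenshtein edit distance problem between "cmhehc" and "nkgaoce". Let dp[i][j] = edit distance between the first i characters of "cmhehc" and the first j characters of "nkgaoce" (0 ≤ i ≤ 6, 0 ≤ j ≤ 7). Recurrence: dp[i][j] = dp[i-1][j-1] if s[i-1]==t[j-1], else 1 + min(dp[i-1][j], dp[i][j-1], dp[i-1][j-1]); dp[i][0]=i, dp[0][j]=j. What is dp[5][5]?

5

   ''  n  k  g  a  o  c  e
''  0  1  2  3  4  5  6  7
 c  1  1  2  3  4  5  5  6
 m  2  2  2  3  4  5  6  6
 h  3  3  3  3  4  5  6  7
 e  4  4  4  4  4  5  6  6
 h  5  5  5  5  5  5  6  7
 c  6  6  6  6  6  6  5  6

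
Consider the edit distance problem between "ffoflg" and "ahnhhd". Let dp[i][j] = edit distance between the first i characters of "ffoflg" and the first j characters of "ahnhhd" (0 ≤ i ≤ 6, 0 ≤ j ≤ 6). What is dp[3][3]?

3

   ''  a  h  n  h  h  d
''  0  1  2  3  4  5  6
 f  1  1  2  3  4  5  6
 f  2  2  2  3  4  5  6
 o  3  3  3  3  4  5  6
 f  4  4  4  4  4  5  6
 l  5  5  5  5  5  5  6
 g  6  6  6  6  6  6  6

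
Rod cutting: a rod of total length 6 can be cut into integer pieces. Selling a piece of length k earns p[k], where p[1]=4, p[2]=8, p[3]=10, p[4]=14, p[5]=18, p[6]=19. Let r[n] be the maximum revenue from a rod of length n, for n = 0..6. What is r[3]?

   n    0    1    2    3    4    5    6
r[n]    0    4    8   12   16   20   24

12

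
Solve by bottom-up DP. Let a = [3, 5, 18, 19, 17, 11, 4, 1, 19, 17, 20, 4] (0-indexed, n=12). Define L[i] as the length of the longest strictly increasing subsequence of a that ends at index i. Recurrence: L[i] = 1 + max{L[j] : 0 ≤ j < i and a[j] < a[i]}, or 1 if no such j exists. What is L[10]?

   i    0    1    2    3    4    5    6    7    8    9   10   11
a[i]    3    5   18   19   17   11    4    1   19   17   20    4
L[i]    1    2    3    4    3    3    2    1    4    4    5    2

5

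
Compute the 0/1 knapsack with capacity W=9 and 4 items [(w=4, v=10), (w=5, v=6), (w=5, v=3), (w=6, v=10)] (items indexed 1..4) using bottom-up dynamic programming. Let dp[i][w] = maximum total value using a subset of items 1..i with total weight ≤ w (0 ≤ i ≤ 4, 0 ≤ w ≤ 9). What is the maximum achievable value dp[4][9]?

16

i\w   0   1   2   3   4   5   6   7   8   9
  0   0   0   0   0   0   0   0   0   0   0
  1   0   0   0   0  10  10  10  10  10  10
  2   0   0   0   0  10  10  10  10  10  16
  3   0   0   0   0  10  10  10  10  10  16
  4   0   0   0   0  10  10  10  10  10  16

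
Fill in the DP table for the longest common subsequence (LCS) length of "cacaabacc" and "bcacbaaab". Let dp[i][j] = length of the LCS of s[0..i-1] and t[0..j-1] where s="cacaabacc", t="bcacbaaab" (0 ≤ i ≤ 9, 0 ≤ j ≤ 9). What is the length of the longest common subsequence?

   ''  b  c  a  c  b  a  a  a  b
''  0  0  0  0  0  0  0  0  0  0
 c  0  0  1  1  1  1  1  1  1  1
 a  0  0  1  2  2  2  2  2  2  2
 c  0  0  1  2  3  3  3  3  3  3
 a  0  0  1  2  3  3  4  4  4  4
 a  0  0  1  2  3  3  4  5  5  5
 b  0  1  1  2  3  4  4  5  5  6
 a  0  1  1  2  3  4  5  5  6  6
 c  0  1  2  2  3  4  5  5  6  6
 c  0  1  2  2  3  4  5  5  6  6

6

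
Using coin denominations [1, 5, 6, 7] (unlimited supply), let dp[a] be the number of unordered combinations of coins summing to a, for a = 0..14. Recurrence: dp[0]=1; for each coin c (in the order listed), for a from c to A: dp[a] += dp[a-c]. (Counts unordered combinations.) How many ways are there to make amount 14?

10

after  coin     0     1     2     3     4     5     6     7     8     9    10    11    12    13    14
          1     1     1     1     1     1     1     1     1     1     1     1     1     1     1     1
          5     1     1     1     1     1     2     2     2     2     2     3     3     3     3     3
          6     1     1     1     1     1     2     3     3     3     3     4     5     6     6     6
          7     1     1     1     1     1     2     3     4     4     4     5     6     8     9    10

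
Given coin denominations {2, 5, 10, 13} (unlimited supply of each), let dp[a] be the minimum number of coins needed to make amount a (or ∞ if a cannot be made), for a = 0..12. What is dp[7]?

2

 a  0  1  2  3  4  5  6  7  8  9 10 11 12
dp  0  -  1  -  2  1  3  2  4  3  1  4  2
(- denotes ∞ / unreachable)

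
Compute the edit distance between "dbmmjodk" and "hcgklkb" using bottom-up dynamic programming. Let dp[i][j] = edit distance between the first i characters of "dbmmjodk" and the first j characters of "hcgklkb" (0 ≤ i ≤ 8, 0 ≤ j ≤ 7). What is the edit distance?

   ''  h  c  g  k  l  k  b
''  0  1  2  3  4  5  6  7
 d  1  1  2  3  4  5  6  7
 b  2  2  2  3  4  5  6  6
 m  3  3  3  3  4  5  6  7
 m  4  4  4  4  4  5  6  7
 j  5  5  5  5  5  5  6  7
 o  6  6  6  6  6  6  6  7
 d  7  7  7  7  7  7  7  7
 k  8  8  8  8  7  8  7  8

8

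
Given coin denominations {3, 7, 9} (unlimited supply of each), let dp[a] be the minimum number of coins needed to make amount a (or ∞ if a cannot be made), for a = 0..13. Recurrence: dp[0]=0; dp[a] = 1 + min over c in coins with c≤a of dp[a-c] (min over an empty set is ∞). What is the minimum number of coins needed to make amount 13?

3

 a  0  1  2  3  4  5  6  7  8  9 10 11 12 13
dp  0  -  -  1  -  -  2  1  -  1  2  -  2  3
(- denotes ∞ / unreachable)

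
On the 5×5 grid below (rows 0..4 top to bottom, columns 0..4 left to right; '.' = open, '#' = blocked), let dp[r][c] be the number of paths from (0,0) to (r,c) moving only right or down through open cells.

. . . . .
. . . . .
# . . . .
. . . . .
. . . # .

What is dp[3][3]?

r\c   0   1   2   3   4
  0   1   1   1   1   1
  1   1   2   3   4   5
  2   0   2   5   9  14
  3   0   2   7  16  30
  4   0   2   9   0  30

16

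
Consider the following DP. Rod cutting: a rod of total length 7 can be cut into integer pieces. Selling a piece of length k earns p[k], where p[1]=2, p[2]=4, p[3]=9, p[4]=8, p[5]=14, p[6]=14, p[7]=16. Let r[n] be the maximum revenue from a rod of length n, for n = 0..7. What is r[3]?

   n    0    1    2    3    4    5    6    7
r[n]    0    2    4    9   11   14   18   20

9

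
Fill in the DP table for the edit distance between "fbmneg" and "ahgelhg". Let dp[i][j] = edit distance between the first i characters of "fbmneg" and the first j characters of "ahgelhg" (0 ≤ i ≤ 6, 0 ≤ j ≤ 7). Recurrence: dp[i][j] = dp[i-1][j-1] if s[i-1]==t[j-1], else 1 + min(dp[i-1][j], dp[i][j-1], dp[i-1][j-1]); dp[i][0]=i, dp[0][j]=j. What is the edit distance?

6

   ''  a  h  g  e  l  h  g
''  0  1  2  3  4  5  6  7
 f  1  1  2  3  4  5  6  7
 b  2  2  2  3  4  5  6  7
 m  3  3  3  3  4  5  6  7
 n  4  4  4  4  4  5  6  7
 e  5  5  5  5  4  5  6  7
 g  6  6  6  5  5  5  6  6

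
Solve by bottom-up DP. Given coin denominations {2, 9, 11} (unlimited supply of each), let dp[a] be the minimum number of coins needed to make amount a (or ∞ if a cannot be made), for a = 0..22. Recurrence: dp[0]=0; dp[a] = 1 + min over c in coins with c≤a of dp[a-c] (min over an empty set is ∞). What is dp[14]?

7

 a  0  1  2  3  4  5  6  7  8  9 10 11 12 13 14 15 16 17 18 19 20 21 22
dp  0  -  1  -  2  -  3  -  4  1  5  1  6  2  7  3  8  4  2  5  2  6  2
(- denotes ∞ / unreachable)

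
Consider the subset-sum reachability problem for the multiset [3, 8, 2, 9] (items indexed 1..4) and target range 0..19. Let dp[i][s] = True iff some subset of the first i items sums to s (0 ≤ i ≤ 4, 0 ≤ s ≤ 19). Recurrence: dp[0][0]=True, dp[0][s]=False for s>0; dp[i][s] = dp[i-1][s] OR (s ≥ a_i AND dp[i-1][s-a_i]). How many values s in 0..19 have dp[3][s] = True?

8

i\s   0   1   2   3   4   5   6   7   8   9  10  11  12  13  14  15  16  17  18  19
  0   T   F   F   F   F   F   F   F   F   F   F   F   F   F   F   F   F   F   F   F
  1   T   F   F   T   F   F   F   F   F   F   F   F   F   F   F   F   F   F   F   F
  2   T   F   F   T   F   F   F   F   T   F   F   T   F   F   F   F   F   F   F   F
  3   T   F   T   T   F   T   F   F   T   F   T   T   F   T   F   F   F   F   F   F
  4   T   F   T   T   F   T   F   F   T   T   T   T   T   T   T   F   F   T   F   T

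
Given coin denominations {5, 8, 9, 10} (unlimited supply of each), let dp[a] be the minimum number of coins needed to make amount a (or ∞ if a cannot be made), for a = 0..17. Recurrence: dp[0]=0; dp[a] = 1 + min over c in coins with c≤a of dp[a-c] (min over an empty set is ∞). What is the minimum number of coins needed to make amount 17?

 a  0  1  2  3  4  5  6  7  8  9 10 11 12 13 14 15 16 17
dp  0  -  -  -  -  1  -  -  1  1  1  -  -  2  2  2  2  2
(- denotes ∞ / unreachable)

2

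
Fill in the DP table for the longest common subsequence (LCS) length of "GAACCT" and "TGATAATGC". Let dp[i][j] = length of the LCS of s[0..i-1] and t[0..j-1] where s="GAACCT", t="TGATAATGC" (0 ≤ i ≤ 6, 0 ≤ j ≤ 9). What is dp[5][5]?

   ''  T  G  A  T  A  A  T  G  C
''  0  0  0  0  0  0  0  0  0  0
 G  0  0  1  1  1  1  1  1  1  1
 A  0  0  1  2  2  2  2  2  2  2
 A  0  0  1  2  2  3  3  3  3  3
 C  0  0  1  2  2  3  3  3  3  4
 C  0  0  1  2  2  3  3  3  3  4
 T  0  1  1  2  3  3  3  4  4  4

3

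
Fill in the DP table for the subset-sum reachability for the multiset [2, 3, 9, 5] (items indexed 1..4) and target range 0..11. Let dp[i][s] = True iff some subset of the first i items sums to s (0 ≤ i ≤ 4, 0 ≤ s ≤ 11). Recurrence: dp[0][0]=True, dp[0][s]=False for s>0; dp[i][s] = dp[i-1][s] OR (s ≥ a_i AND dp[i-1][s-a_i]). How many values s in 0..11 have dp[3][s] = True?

i\s   0   1   2   3   4   5   6   7   8   9  10  11
  0   T   F   F   F   F   F   F   F   F   F   F   F
  1   T   F   T   F   F   F   F   F   F   F   F   F
  2   T   F   T   T   F   T   F   F   F   F   F   F
  3   T   F   T   T   F   T   F   F   F   T   F   T
  4   T   F   T   T   F   T   F   T   T   T   T   T

6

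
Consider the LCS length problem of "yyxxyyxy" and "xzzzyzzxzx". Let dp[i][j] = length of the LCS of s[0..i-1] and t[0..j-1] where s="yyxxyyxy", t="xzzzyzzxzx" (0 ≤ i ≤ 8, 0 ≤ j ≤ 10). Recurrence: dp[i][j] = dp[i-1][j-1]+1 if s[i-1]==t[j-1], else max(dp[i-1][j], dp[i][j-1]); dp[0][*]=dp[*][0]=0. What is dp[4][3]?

1

   ''  x  z  z  z  y  z  z  x  z  x
''  0  0  0  0  0  0  0  0  0  0  0
 y  0  0  0  0  0  1  1  1  1  1  1
 y  0  0  0  0  0  1  1  1  1  1  1
 x  0  1  1  1  1  1  1  1  2  2  2
 x  0  1  1  1  1  1  1  1  2  2  3
 y  0  1  1  1  1  2  2  2  2  2  3
 y  0  1  1  1  1  2  2  2  2  2  3
 x  0  1  1  1  1  2  2  2  3  3  3
 y  0  1  1  1  1  2  2  2  3  3  3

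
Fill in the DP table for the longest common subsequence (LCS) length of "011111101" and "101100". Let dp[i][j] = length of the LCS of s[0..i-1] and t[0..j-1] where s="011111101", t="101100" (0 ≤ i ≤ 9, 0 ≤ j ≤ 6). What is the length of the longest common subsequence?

4

   ''  1  0  1  1  0  0
''  0  0  0  0  0  0  0
 0  0  0  1  1  1  1  1
 1  0  1  1  2  2  2  2
 1  0  1  1  2  3  3  3
 1  0  1  1  2  3  3  3
 1  0  1  1  2  3  3  3
 1  0  1  1  2  3  3  3
 1  0  1  1  2  3  3  3
 0  0  1  2  2  3  4  4
 1  0  1  2  3  3  4  4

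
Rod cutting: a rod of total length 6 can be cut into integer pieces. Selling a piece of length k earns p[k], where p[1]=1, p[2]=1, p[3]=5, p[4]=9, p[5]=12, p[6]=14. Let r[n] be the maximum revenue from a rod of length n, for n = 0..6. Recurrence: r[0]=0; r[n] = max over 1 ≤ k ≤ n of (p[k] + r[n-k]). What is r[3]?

5

   n    0    1    2    3    4    5    6
r[n]    0    1    2    5    9   12   14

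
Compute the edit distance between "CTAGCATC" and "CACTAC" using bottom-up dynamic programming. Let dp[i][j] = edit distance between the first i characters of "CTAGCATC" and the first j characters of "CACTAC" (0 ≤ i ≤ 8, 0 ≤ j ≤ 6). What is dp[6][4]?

   ''  C  A  C  T  A  C
''  0  1  2  3  4  5  6
 C  1  0  1  2  3  4  5
 T  2  1  1  2  2  3  4
 A  3  2  1  2  3  2  3
 G  4  3  2  2  3  3  3
 C  5  4  3  2  3  4  3
 A  6  5  4  3  3  3  4
 T  7  6  5  4  3  4  4
 C  8  7  6  5  4  4  4

3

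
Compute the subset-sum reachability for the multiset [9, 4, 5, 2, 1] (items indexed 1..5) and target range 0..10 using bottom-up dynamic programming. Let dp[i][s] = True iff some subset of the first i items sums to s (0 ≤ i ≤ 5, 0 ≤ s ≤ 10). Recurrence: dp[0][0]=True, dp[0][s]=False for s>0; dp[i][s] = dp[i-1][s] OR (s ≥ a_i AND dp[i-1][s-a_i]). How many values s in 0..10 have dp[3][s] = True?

i\s   0   1   2   3   4   5   6   7   8   9  10
  0   T   F   F   F   F   F   F   F   F   F   F
  1   T   F   F   F   F   F   F   F   F   T   F
  2   T   F   F   F   T   F   F   F   F   T   F
  3   T   F   F   F   T   T   F   F   F   T   F
  4   T   F   T   F   T   T   T   T   F   T   F
  5   T   T   T   T   T   T   T   T   T   T   T

4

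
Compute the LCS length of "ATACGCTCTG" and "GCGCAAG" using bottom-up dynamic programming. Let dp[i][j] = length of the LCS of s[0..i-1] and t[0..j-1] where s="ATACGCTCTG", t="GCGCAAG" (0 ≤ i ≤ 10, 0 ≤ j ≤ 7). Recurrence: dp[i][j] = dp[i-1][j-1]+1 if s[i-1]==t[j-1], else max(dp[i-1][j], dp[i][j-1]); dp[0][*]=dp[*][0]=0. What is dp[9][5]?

   ''  G  C  G  C  A  A  G
''  0  0  0  0  0  0  0  0
 A  0  0  0  0  0  1  1  1
 T  0  0  0  0  0  1  1  1
 A  0  0  0  0  0  1  2  2
 C  0  0  1  1  1  1  2  2
 G  0  1  1  2  2  2  2  3
 C  0  1  2  2  3  3  3  3
 T  0  1  2  2  3  3  3  3
 C  0  1  2  2  3  3  3  3
 T  0  1  2  2  3  3  3  3
 G  0  1  2  3  3  3  3  4

3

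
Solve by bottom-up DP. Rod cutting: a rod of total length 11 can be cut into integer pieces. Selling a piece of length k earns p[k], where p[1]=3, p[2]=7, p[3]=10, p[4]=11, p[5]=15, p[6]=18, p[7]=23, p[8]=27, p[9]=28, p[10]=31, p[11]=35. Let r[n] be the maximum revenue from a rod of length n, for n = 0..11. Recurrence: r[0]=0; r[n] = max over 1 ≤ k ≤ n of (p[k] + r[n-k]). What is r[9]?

31

   n    0    1    2    3    4    5    6    7    8    9   10   11
r[n]    0    3    7   10   14   17   21   24   28   31   35   38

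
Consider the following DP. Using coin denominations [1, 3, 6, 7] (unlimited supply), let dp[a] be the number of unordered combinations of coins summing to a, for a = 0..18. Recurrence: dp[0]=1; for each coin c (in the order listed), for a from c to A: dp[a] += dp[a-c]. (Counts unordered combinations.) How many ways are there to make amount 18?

24

after  coin     0     1     2     3     4     5     6     7     8     9    10    11    12    13    14    15    16    17    18
          1     1     1     1     1     1     1     1     1     1     1     1     1     1     1     1     1     1     1     1
          3     1     1     1     2     2     2     3     3     3     4     4     4     5     5     5     6     6     6     7
          6     1     1     1     2     2     2     4     4     4     6     6     6     9     9     9    12    12    12    16
          7     1     1     1     2     2     2     4     5     5     7     8     8    11    13    14    17    19    20    24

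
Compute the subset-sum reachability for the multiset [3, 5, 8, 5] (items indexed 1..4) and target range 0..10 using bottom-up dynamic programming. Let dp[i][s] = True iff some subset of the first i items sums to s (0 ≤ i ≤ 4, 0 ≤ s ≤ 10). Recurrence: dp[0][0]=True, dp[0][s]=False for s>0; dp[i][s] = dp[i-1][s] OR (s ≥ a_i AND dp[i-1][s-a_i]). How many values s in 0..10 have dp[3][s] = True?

4

i\s   0   1   2   3   4   5   6   7   8   9  10
  0   T   F   F   F   F   F   F   F   F   F   F
  1   T   F   F   T   F   F   F   F   F   F   F
  2   T   F   F   T   F   T   F   F   T   F   F
  3   T   F   F   T   F   T   F   F   T   F   F
  4   T   F   F   T   F   T   F   F   T   F   T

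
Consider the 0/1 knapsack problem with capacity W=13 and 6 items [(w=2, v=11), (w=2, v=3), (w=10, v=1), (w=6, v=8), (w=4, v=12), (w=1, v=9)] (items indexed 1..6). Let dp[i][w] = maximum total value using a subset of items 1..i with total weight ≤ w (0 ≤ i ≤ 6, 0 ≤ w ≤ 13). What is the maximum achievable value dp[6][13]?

i\w   0   1   2   3   4   5   6   7   8   9  10  11  12  13
  0   0   0   0   0   0   0   0   0   0   0   0   0   0   0
  1   0   0  11  11  11  11  11  11  11  11  11  11  11  11
  2   0   0  11  11  14  14  14  14  14  14  14  14  14  14
  3   0   0  11  11  14  14  14  14  14  14  14  14  14  14
  4   0   0  11  11  14  14  14  14  19  19  22  22  22  22
  5   0   0  11  11  14  14  23  23  26  26  26  26  31  31
  6   0   9  11  20  20  23  23  32  32  35  35  35  35  40

40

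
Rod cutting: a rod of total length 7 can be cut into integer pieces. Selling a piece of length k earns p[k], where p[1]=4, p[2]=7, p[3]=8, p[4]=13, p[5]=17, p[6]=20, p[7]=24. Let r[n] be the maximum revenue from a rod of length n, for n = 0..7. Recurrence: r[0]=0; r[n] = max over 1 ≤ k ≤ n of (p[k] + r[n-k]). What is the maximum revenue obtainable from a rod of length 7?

28

   n    0    1    2    3    4    5    6    7
r[n]    0    4    8   12   16   20   24   28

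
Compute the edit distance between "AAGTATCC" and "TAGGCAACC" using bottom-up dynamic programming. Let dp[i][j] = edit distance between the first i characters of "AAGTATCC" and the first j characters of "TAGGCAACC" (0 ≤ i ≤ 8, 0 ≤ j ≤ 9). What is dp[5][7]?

   ''  T  A  G  G  C  A  A  C  C
''  0  1  2  3  4  5  6  7  8  9
 A  1  1  1  2  3  4  5  6  7  8
 A  2  2  1  2  3  4  4  5  6  7
 G  3  3  2  1  2  3  4  5  6  7
 T  4  3  3  2  2  3  4  5  6  7
 A  5  4  3  3  3  3  3  4  5  6
 T  6  5  4  4  4  4  4  4  5  6
 C  7  6  5  5  5  4  5  5  4  5
 C  8  7  6  6  6  5  5  6  5  4

4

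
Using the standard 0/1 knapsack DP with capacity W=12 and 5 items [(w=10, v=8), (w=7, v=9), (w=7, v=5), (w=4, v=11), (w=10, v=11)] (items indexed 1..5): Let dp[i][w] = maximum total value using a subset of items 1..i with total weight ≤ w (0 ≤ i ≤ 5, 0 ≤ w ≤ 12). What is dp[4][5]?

11

i\w   0   1   2   3   4   5   6   7   8   9  10  11  12
  0   0   0   0   0   0   0   0   0   0   0   0   0   0
  1   0   0   0   0   0   0   0   0   0   0   8   8   8
  2   0   0   0   0   0   0   0   9   9   9   9   9   9
  3   0   0   0   0   0   0   0   9   9   9   9   9   9
  4   0   0   0   0  11  11  11  11  11  11  11  20  20
  5   0   0   0   0  11  11  11  11  11  11  11  20  20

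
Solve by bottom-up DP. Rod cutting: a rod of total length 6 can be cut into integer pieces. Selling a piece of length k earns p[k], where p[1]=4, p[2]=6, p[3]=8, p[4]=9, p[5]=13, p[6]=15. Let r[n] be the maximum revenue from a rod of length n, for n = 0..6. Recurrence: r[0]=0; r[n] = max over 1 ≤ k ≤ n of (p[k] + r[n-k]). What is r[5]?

20

   n    0    1    2    3    4    5    6
r[n]    0    4    8   12   16   20   24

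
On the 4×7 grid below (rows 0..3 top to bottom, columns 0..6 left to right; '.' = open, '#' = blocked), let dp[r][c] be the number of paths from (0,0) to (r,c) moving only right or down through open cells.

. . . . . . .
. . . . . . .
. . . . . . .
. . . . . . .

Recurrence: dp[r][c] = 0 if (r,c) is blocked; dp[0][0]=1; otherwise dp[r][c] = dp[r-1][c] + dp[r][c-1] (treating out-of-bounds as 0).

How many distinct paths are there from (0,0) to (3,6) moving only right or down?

r\c   0   1   2   3   4   5   6
  0   1   1   1   1   1   1   1
  1   1   2   3   4   5   6   7
  2   1   3   6  10  15  21  28
  3   1   4  10  20  35  56  84

84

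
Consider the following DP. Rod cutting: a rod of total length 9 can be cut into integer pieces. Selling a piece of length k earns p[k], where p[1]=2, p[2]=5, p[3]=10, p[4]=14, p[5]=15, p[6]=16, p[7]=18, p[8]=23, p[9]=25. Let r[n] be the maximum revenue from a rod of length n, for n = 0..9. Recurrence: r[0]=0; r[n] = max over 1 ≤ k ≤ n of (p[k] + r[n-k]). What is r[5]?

16

   n    0    1    2    3    4    5    6    7    8    9
r[n]    0    2    5   10   14   16   20   24   28   30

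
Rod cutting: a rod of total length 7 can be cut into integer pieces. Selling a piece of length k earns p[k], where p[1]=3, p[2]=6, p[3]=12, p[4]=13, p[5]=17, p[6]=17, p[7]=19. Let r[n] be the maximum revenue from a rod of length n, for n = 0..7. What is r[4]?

15

   n    0    1    2    3    4    5    6    7
r[n]    0    3    6   12   15   18   24   27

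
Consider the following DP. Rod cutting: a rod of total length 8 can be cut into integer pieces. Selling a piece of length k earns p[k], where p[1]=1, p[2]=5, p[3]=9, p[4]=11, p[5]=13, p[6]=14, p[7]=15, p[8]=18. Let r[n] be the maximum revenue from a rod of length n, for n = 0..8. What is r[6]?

18

   n    0    1    2    3    4    5    6    7    8
r[n]    0    1    5    9   11   14   18   20   23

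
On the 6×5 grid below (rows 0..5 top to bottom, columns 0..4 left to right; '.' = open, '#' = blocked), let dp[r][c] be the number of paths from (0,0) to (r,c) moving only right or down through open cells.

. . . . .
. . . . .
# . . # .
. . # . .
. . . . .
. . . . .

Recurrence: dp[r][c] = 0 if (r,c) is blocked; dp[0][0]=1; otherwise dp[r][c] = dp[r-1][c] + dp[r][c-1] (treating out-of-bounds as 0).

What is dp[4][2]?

2

r\c   0   1   2   3   4
  0   1   1   1   1   1
  1   1   2   3   4   5
  2   0   2   5   0   5
  3   0   2   0   0   5
  4   0   2   2   2   7
  5   0   2   4   6  13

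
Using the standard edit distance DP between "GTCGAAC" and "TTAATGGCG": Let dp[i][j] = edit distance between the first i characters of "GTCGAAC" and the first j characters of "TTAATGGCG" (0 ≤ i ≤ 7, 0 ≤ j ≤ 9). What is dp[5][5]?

4

   ''  T  T  A  A  T  G  G  C  G
''  0  1  2  3  4  5  6  7  8  9
 G  1  1  2  3  4  5  5  6  7  8
 T  2  1  1  2  3  4  5  6  7  8
 C  3  2  2  2  3  4  5  6  6  7
 G  4  3  3  3  3  4  4  5  6  6
 A  5  4  4  3  3  4  5  5  6  7
 A  6  5  5  4  3  4  5  6  6  7
 C  7  6  6  5  4  4  5  6  6  7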